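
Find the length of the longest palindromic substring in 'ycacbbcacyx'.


Scanning 'ycacbbcacyx' for palindromic substrings.
Substring at positions 0-9: 'ycacbbcacy'.
Check: reverse('ycacbbcacy') = 'ycacbbcacy' -> palindrome confirmed.
Neighbouring characters ('-' / 'x') break symmetry, so it cannot extend further.
No longer palindromic substring exists; longest length = 10

10


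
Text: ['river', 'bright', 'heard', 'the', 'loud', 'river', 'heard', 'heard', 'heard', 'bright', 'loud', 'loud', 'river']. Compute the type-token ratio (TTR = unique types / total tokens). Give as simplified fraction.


Tokens: 13
Unique types: ('bright', 'heard', 'loud', 'river', 'the') = 5
TTR = 5/13
Already in lowest terms.

5/13


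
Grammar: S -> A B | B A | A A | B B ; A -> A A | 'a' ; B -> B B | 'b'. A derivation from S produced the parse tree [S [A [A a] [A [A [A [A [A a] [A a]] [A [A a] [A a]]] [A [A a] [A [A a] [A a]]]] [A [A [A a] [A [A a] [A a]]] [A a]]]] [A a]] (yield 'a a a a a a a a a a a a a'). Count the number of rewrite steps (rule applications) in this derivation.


Every bracketed nonterminal node [X ...] in the tree is produced by exactly one rule application.
Reading the tree off as a leftmost derivation:
  Step 1: S  =>  A A   (applied S -> A A)
  Step 2: A A  =>  A A A   (applied A -> A A)
  Step 3: A A A  =>  a A A   (applied A -> a)
  Step 4: a A A  =>  a A A A   (applied A -> A A)
  Step 5: a A A A  =>  a A A A A   (applied A -> A A)
  Step 6: a A A A A  =>  a A A A A A   (applied A -> A A)
  Step 7: a A A A A A  =>  a A A A A A A   (applied A -> A A)
  Step 8: a A A A A A A  =>  a a A A A A A   (applied A -> a)
  Step 9: a a A A A A A  =>  a a a A A A A   (applied A -> a)
  Step 10: a a a A A A A  =>  a a a A A A A A   (applied A -> A A)
  Step 11: a a a A A A A A  =>  a a a a A A A A   (applied A -> a)
  Step 12: a a a a A A A A  =>  a a a a a A A A   (applied A -> a)
  Step 13: a a a a a A A A  =>  a a a a a A A A A   (applied A -> A A)
  Step 14: a a a a a A A A A  =>  a a a a a a A A A   (applied A -> a)
  Step 15: a a a a a a A A A  =>  a a a a a a A A A A   (applied A -> A A)
  Step 16: a a a a a a A A A A  =>  a a a a a a a A A A   (applied A -> a)
  Step 17: a a a a a a a A A A  =>  a a a a a a a a A A   (applied A -> a)
  Step 18: a a a a a a a a A A  =>  a a a a a a a a A A A   (applied A -> A A)
  Step 19: a a a a a a a a A A A  =>  a a a a a a a a A A A A   (applied A -> A A)
  Step 20: a a a a a a a a A A A A  =>  a a a a a a a a a A A A   (applied A -> a)
  Step 21: a a a a a a a a a A A A  =>  a a a a a a a a a A A A A   (applied A -> A A)
  Step 22: a a a a a a a a a A A A A  =>  a a a a a a a a a a A A A   (applied A -> a)
  Step 23: a a a a a a a a a a A A A  =>  a a a a a a a a a a a A A   (applied A -> a)
  Step 24: a a a a a a a a a a a A A  =>  a a a a a a a a a a a a A   (applied A -> a)
  Step 25: a a a a a a a a a a a a A  =>  a a a a a a a a a a a a a   (applied A -> a)
Final yield: a a a a a a a a a a a a a
Total rewrite steps: 25

25


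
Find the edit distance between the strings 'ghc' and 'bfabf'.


Building DP table for s1='ghc' (len 3) and s2='bfabf' (len 5):
       b  f  a  b  f
    0  1  2  3  4  5
  g 1  1  2  3  4  5
  h 2  2  2  3  4  5
  c 3  3  3  3  4  5
Edit distance = dp[3][5] = 5

5


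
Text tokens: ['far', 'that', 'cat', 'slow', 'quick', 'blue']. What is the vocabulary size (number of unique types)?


Listing all tokens and tracking unique types:
  Token 1: 'far' -> NEW (unique so far: 1)
  Token 2: 'that' -> NEW (unique so far: 2)
  Token 3: 'cat' -> NEW (unique so far: 3)
  Token 4: 'slow' -> NEW (unique so far: 4)
  Token 5: 'quick' -> NEW (unique so far: 5)
  Token 6: 'blue' -> NEW (unique so far: 6)
Unique types: ('blue', 'cat', 'far', 'quick', 'slow', 'that')
Vocabulary size: 6

6


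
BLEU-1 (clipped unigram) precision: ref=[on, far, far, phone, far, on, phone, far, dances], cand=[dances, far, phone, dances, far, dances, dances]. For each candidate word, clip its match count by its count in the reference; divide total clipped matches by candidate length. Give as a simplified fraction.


Reference word counts: {'dances': 1, 'far': 4, 'on': 2, 'phone': 2}
Checking each candidate word (with clipping):
  'dances' -> in reference (ref count 1, used 1/1) -> match (matches: 1)
  'far' -> in reference (ref count 4, used 1/4) -> match (matches: 2)
  'phone' -> in reference (ref count 2, used 1/2) -> match (matches: 3)
  'dances' -> ref count 1 already used up (1/1) -> clipped, no match (matches: 3)
  'far' -> in reference (ref count 4, used 2/4) -> match (matches: 4)
  'dances' -> ref count 1 already used up (1/1) -> clipped, no match (matches: 4)
  'dances' -> ref count 1 already used up (1/1) -> clipped, no match (matches: 4)
Clipped matches: 4, Candidate length: 7
Precision = 4/7

4/7


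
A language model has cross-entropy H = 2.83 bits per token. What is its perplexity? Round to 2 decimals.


Perplexity formula: PP = 2^H
H = 2.83
PP = 2^2.83
Decompose: 2^2.83 = 2^2 * 2^0.83
2^2 = 4, 2^0.83 ~ 1.7776854
PP ~ 4 * 1.7776854 = 7.1107416
Rounded to 2 decimals: 7.11

7.11


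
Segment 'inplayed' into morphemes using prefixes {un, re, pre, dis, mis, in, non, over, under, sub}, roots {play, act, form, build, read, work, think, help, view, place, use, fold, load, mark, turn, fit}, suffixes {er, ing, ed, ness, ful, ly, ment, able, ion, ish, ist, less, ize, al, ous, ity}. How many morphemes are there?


Segmenting 'inplayed' against the inventory:
  'in' -> prefix (morpheme 1)
  'play' -> root (morpheme 2)
  'ed' -> suffix (morpheme 3)
Total morphemes: 3

3


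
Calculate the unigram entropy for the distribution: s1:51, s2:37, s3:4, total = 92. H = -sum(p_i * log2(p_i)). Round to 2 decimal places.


Computing entropy H = -sum(p_i * log2(p_i)):
  s1: p = 51/92 = 0.5543, -p*log2(p) = 0.4718
  s2: p = 37/92 = 0.4022, -p*log2(p) = 0.5285
  s3: p = 4/92 = 0.0435, -p*log2(p) = 0.1967
H = sum of terms = 1.1970
Rounded to 2 decimals: 1.20

1.20


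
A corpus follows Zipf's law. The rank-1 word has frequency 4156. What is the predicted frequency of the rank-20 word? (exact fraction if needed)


Zipf's law: freq(rank) = f1 / rank
f1 = 4156, rank = 20
freq = 4156 / 20
GCD(4156, 20) = 4
Simplified: 1039/5

1039/5


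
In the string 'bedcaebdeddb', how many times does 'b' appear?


Scanning 'bedcaebdeddb' for 'b':
  Position 0: 'b' -> MATCH (count: 1)
  Position 6: 'b' -> MATCH (count: 2)
  Position 11: 'b' -> MATCH (count: 3)
Total occurrences of 'b': 3

3


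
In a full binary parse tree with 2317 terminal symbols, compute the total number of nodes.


Leaf nodes (terminals): 2317
Internal nodes = n - 1 = 2317 - 1 = 2316
Total = leaves + internal = 2317 + 2316 = 4633

4633


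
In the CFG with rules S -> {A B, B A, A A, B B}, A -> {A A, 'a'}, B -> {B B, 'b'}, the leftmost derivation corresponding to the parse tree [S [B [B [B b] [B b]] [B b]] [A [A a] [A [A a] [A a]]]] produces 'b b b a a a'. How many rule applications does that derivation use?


Every bracketed nonterminal node [X ...] in the tree is produced by exactly one rule application.
Reading the tree off as a leftmost derivation:
  Step 1: S  =>  B A   (applied S -> B A)
  Step 2: B A  =>  B B A   (applied B -> B B)
  Step 3: B B A  =>  B B B A   (applied B -> B B)
  Step 4: B B B A  =>  b B B A   (applied B -> b)
  Step 5: b B B A  =>  b b B A   (applied B -> b)
  Step 6: b b B A  =>  b b b A   (applied B -> b)
  Step 7: b b b A  =>  b b b A A   (applied A -> A A)
  Step 8: b b b A A  =>  b b b a A   (applied A -> a)
  Step 9: b b b a A  =>  b b b a A A   (applied A -> A A)
  Step 10: b b b a A A  =>  b b b a a A   (applied A -> a)
  Step 11: b b b a a A  =>  b b b a a a   (applied A -> a)
Final yield: b b b a a a
Total rewrite steps: 11

11


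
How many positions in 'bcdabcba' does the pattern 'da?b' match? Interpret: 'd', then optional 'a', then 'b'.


Pattern: da?b means 'd', then optional 'a', then 'b'.
Scanning 'bcdabcba' position-by-position:
  Pos 0: window 'bcd' -> no
  Pos 1: window 'cda' -> no
  Pos 2: window 'dab' -> MATCH
  Pos 3: window 'abc' -> no
  Pos 4: window 'bcb' -> no
  Pos 5: window 'cba' -> no
  Pos 6: window 'ba' -> no
  Pos 7: window 'a' -> no
Total matches: 1

1


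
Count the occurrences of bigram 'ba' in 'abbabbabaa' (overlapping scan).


Scanning 'abbabbabaa' for bigram 'ba':
  Position 0: 'ab' -> no
  Position 1: 'bb' -> no
  Position 2: 'ba' -> MATCH
  Position 3: 'ab' -> no
  Position 4: 'bb' -> no
  Position 5: 'ba' -> MATCH
  Position 6: 'ab' -> no
  Position 7: 'ba' -> MATCH
  Position 8: 'aa' -> no
Total matches: 3

3


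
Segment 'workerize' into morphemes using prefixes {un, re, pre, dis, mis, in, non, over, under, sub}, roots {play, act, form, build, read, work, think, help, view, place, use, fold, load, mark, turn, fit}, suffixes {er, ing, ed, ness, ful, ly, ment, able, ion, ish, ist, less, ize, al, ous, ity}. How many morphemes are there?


Segmenting 'workerize' against the inventory:
  'work' -> root (morpheme 1)
  'er' -> suffix (morpheme 2)
  'ize' -> suffix (morpheme 3)
Total morphemes: 3

3


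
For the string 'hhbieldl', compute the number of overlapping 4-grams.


String 'hhbieldl' has length L = 8.
Number of overlapping n-grams = L - n + 1
Substituting: 8 - 4 + 1 = 5

5


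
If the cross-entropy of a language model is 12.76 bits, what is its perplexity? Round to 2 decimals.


Perplexity formula: PP = 2^H
H = 12.76
PP = 2^12.76
Decompose: 2^12.76 = 2^12 * 2^0.76
2^12 = 4096, 2^0.76 ~ 1.6934906
PP ~ 4096 * 1.6934906 = 6936.5374976
Rounded to 2 decimals: 6936.54

6936.54


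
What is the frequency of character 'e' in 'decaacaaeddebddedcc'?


Scanning 'decaacaaeddebddedcc' for 'e':
  Position 1: 'e' -> MATCH (count: 1)
  Position 8: 'e' -> MATCH (count: 2)
  Position 11: 'e' -> MATCH (count: 3)
  Position 15: 'e' -> MATCH (count: 4)
Total occurrences of 'e': 4

4


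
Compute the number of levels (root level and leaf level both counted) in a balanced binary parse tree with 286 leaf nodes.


In a balanced binary tree with n leaves the deepest leaf is ceil(log2(n)) edges below the root,
so counting node levels inclusive of root and leaves gives ceil(log2(n)) + 1 levels.
log2(286) = 8.1599
ceil(8.1599) = 9
levels = 9 + 1 = 10

10


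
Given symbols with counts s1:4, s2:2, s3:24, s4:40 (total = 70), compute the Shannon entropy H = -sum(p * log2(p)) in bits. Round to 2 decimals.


Computing entropy H = -sum(p_i * log2(p_i)):
  s1: p = 4/70 = 0.0571, -p*log2(p) = 0.2360
  s2: p = 2/70 = 0.0286, -p*log2(p) = 0.1466
  s3: p = 24/70 = 0.3429, -p*log2(p) = 0.5295
  s4: p = 40/70 = 0.5714, -p*log2(p) = 0.4613
H = sum of terms = 1.3734
Rounded to 2 decimals: 1.37

1.37


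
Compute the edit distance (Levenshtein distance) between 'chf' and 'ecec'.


Building DP table for s1='chf' (len 3) and s2='ecec' (len 4):
       e  c  e  c
    0  1  2  3  4
  c 1  1  1  2  3
  h 2  2  2  2  3
  f 3  3  3  3  3
Edit distance = dp[3][4] = 3

3


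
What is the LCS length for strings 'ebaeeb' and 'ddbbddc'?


DP table for LCS of 'ebaeeb' and 'ddbbddc':
       d  d  b  b  d  d  c
    0  0  0  0  0  0  0  0
  e 0  0  0  0  0  0  0  0
  b 0  0  0  1  1  1  1  1
  a 0  0  0  1  1  1  1  1
  e 0  0  0  1  1  1  1  1
  e 0  0  0  1  1  1  1  1
  b 0  0  0  1  2  2  2  2
LCS: 'bb'
LCS length = 2

2


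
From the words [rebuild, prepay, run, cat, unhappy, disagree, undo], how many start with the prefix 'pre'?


Checking each word for prefix 'pre':
  'rebuild' -> no (count: 0)
  'prepay' -> YES, starts with 'pre' (count: 1)
  'run' -> no (count: 1)
  'cat' -> no (count: 1)
  'unhappy' -> no (count: 1)
  'disagree' -> no (count: 1)
  'undo' -> no (count: 1)
Total with prefix 'pre': 1

1


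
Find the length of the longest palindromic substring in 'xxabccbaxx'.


Scanning 'xxabccbaxx' for palindromic substrings.
Substring at positions 0-9: 'xxabccbaxx'.
Check: reverse('xxabccbaxx') = 'xxabccbaxx' -> palindrome confirmed.
No longer palindromic substring exists; longest length = 10

10


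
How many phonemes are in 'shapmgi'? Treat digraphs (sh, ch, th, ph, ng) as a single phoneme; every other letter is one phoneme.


Parsing 'shapmgi' greedily, digraphs first:
  'sh' -> digraph (1 consonant phoneme) (phonemes so far: 1)
  'a' -> vowel phoneme (phonemes so far: 2)
  'p' -> consonant phoneme (phonemes so far: 3)
  'm' -> consonant phoneme (phonemes so far: 4)
  'g' -> consonant phoneme (phonemes so far: 5)
  'i' -> vowel phoneme (phonemes so far: 6)
Total phonemes: 6

6


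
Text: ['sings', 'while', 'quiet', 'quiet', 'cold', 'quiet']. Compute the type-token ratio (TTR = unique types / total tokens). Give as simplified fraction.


Tokens: 6
Unique types: ('cold', 'quiet', 'sings', 'while') = 4
TTR = 4/6
Simplify: divide both by 2 -> 2/3
TTR = 2/3

2/3


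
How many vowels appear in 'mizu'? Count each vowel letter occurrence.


Scanning each character of 'mizu':
  Position 1: 'm' -> consonant (running count: 0)
  Position 2: 'i' -> vowel (running count: 1)
  Position 3: 'z' -> consonant (running count: 1)
  Position 4: 'u' -> vowel (running count: 2)
Total vowels: 2

2


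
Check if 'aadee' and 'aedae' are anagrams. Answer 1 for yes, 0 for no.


Sort characters of 'aadee': 'aadee'
Sort characters of 'aedae': 'aadee'
Sorted forms match -> they ARE anagrams
Result: 1

1


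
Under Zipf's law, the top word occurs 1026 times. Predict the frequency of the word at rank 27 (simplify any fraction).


Zipf's law: freq(rank) = f1 / rank
f1 = 1026, rank = 27
freq = 1026 / 27
= 38

38


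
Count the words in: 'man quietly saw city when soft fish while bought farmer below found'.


Counting words by splitting on spaces:
  Word 1: 'man'
  Word 2: 'quietly'
  Word 3: 'saw'
  Word 4: 'city'
  Word 5: 'when'
  Word 6: 'soft'
  Word 7: 'fish'
  Word 8: 'while'
  Word 9: 'bought'
  Word 10: 'farmer'
  Word 11: 'below'
  Word 12: 'found'
Total words: 12

12


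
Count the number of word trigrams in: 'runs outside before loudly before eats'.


Word trigrams from [6] words:
  Trigram 1: (runs outside before)
  Trigram 2: (outside before loudly)
  Trigram 3: (before loudly before)
  Trigram 4: (loudly before eats)
Total word trigrams: 6 - 2 = 4

4


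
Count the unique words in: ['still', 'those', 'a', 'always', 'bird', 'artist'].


Listing all tokens and tracking unique types:
  Token 1: 'still' -> NEW (unique so far: 1)
  Token 2: 'those' -> NEW (unique so far: 2)
  Token 3: 'a' -> NEW (unique so far: 3)
  Token 4: 'always' -> NEW (unique so far: 4)
  Token 5: 'bird' -> NEW (unique so far: 5)
  Token 6: 'artist' -> NEW (unique so far: 6)
Unique types: ('a', 'always', 'artist', 'bird', 'still', 'those')
Vocabulary size: 6

6


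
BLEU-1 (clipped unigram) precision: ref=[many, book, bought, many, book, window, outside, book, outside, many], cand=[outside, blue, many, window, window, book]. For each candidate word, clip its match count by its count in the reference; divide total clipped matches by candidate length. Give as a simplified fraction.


Reference word counts: {'book': 3, 'bought': 1, 'many': 3, 'outside': 2, 'window': 1}
Checking each candidate word (with clipping):
  'outside' -> in reference (ref count 2, used 1/2) -> match (matches: 1)
  'blue' -> not in reference -> no match (matches: 1)
  'many' -> in reference (ref count 3, used 1/3) -> match (matches: 2)
  'window' -> in reference (ref count 1, used 1/1) -> match (matches: 3)
  'window' -> ref count 1 already used up (1/1) -> clipped, no match (matches: 3)
  'book' -> in reference (ref count 3, used 1/3) -> match (matches: 4)
Clipped matches: 4, Candidate length: 6
Precision = 4/6 = 2/3

2/3


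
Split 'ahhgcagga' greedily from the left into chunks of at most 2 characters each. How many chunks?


'ahhgcagga' has 9 characters.
Chunking with max size 2:
  Chunk 1: 'ah' (positions 0-1)
  Chunk 2: 'hg' (positions 2-3)
  Chunk 3: 'ca' (positions 4-5)
  Chunk 4: 'gg' (positions 6-7)
  Chunk 5: 'a' (positions 8-8)
Total chunks: ceil(9 / 2) = 5

5


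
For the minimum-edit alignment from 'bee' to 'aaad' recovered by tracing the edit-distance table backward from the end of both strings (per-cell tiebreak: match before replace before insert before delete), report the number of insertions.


Edit distance = 4. Backtracking from cell (3, 4) with preference match > replace > insert > delete,
then listing the resulting alignment 'bee' -> 'aaad' left to right:
  Step 1: insert 'a' [insertion #1]
  Step 2: replace b->a
  Step 3: replace e->a
  Step 4: replace e->d
Total insertions: 1

1


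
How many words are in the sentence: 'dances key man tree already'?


Counting words by splitting on spaces:
  Word 1: 'dances'
  Word 2: 'key'
  Word 3: 'man'
  Word 4: 'tree'
  Word 5: 'already'
Total words: 5

5


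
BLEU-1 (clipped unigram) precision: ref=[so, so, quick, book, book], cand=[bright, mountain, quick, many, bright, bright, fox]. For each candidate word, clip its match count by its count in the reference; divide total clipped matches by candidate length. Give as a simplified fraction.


Reference word counts: {'book': 2, 'quick': 1, 'so': 2}
Checking each candidate word (with clipping):
  'bright' -> not in reference -> no match (matches: 0)
  'mountain' -> not in reference -> no match (matches: 0)
  'quick' -> in reference (ref count 1, used 1/1) -> match (matches: 1)
  'many' -> not in reference -> no match (matches: 1)
  'bright' -> not in reference -> no match (matches: 1)
  'bright' -> not in reference -> no match (matches: 1)
  'fox' -> not in reference -> no match (matches: 1)
Clipped matches: 1, Candidate length: 7
Precision = 1/7

1/7


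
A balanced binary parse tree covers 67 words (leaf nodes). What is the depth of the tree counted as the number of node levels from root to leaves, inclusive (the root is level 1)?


In a balanced binary tree with n leaves the deepest leaf is ceil(log2(n)) edges below the root,
so counting node levels inclusive of root and leaves gives ceil(log2(n)) + 1 levels.
log2(67) = 6.0661
ceil(6.0661) = 7
levels = 7 + 1 = 8

8


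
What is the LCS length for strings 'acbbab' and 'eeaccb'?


DP table for LCS of 'acbbab' and 'eeaccb':
       e  e  a  c  c  b
    0  0  0  0  0  0  0
  a 0  0  0  1  1  1  1
  c 0  0  0  1  2  2  2
  b 0  0  0  1  2  2  3
  b 0  0  0  1  2  2  3
  a 0  0  0  1  2  2  3
  b 0  0  0  1  2  2  3
LCS: 'acb'
LCS length = 3

3


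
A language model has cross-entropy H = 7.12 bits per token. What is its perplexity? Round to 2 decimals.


Perplexity formula: PP = 2^H
H = 7.12
PP = 2^7.12
Decompose: 2^7.12 = 2^7 * 2^0.12
2^7 = 128, 2^0.12 ~ 1.0867349
PP ~ 128 * 1.0867349 = 139.1020672
Rounded to 2 decimals: 139.10

139.10


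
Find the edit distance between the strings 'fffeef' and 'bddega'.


Building DP table for s1='fffeef' (len 6) and s2='bddega' (len 6):
       b  d  d  e  g  a
    0  1  2  3  4  5  6
  f 1  1  2  3  4  5  6
  f 2  2  2  3  4  5  6
  f 3  3  3  3  4  5  6
  e 4  4  4  4  3  4  5
  e 5  5  5  5  4  4  5
  f 6  6  6  6  5  5  5
Edit distance = dp[6][6] = 5

5


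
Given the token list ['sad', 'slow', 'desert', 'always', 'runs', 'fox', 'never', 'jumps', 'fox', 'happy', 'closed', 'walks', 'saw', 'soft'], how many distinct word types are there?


Listing all tokens and tracking unique types:
  Token 1: 'sad' -> NEW (unique so far: 1)
  Token 2: 'slow' -> NEW (unique so far: 2)
  Token 3: 'desert' -> NEW (unique so far: 3)
  Token 4: 'always' -> NEW (unique so far: 4)
  Token 5: 'runs' -> NEW (unique so far: 5)
  Token 6: 'fox' -> NEW (unique so far: 6)
  Token 7: 'never' -> NEW (unique so far: 7)
  Token 8: 'jumps' -> NEW (unique so far: 8)
  Token 9: 'fox' -> duplicate (unique so far: 8)
  Token 10: 'happy' -> NEW (unique so far: 9)
  Token 11: 'closed' -> NEW (unique so far: 10)
  Token 12: 'walks' -> NEW (unique so far: 11)
  Token 13: 'saw' -> NEW (unique so far: 12)
  Token 14: 'soft' -> NEW (unique so far: 13)
Unique types: ('always', 'closed', 'desert', 'fox', 'happy', 'jumps', 'never', 'runs', 'sad', 'saw', 'slow', 'soft', 'walks')
Vocabulary size: 13

13


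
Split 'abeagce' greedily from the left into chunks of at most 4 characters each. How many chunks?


'abeagce' has 7 characters.
Chunking with max size 4:
  Chunk 1: 'abea' (positions 0-3)
  Chunk 2: 'gce' (positions 4-6)
Total chunks: ceil(7 / 4) = 2

2


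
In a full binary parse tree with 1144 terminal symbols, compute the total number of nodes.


Leaf nodes (terminals): 1144
Internal nodes = n - 1 = 1144 - 1 = 1143
Total = leaves + internal = 1144 + 1143 = 2287

2287


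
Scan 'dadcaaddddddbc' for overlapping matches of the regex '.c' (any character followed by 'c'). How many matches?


Pattern: .c means any character followed by 'c'.
Scanning 'dadcaaddddddbc' position-by-position:
  Pos 0: window 'da' -> no
  Pos 1: window 'ad' -> no
  Pos 2: window 'dc' -> MATCH
  Pos 3: window 'ca' -> no
  Pos 4: window 'aa' -> no
  Pos 5: window 'ad' -> no
  Pos 6: window 'dd' -> no
  Pos 7: window 'dd' -> no
  Pos 8: window 'dd' -> no
  Pos 9: window 'dd' -> no
  Pos 10: window 'dd' -> no
  Pos 11: window 'db' -> no
  Pos 12: window 'bc' -> MATCH
  Pos 13: window 'c' -> no
Total matches: 2

2


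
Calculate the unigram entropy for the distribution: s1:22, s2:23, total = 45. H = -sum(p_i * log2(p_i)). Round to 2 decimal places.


Computing entropy H = -sum(p_i * log2(p_i)):
  s1: p = 22/45 = 0.4889, -p*log2(p) = 0.5047
  s2: p = 23/45 = 0.5111, -p*log2(p) = 0.4949
H = sum of terms = 0.9996
Rounded to 2 decimals: 1.00

1.00


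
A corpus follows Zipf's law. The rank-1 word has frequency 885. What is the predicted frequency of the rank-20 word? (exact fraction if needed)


Zipf's law: freq(rank) = f1 / rank
f1 = 885, rank = 20
freq = 885 / 20
GCD(885, 20) = 5
Simplified: 177/4

177/4


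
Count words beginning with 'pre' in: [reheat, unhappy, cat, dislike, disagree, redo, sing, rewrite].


Checking each word for prefix 'pre':
  'reheat' -> no (count: 0)
  'unhappy' -> no (count: 0)
  'cat' -> no (count: 0)
  'dislike' -> no (count: 0)
  'disagree' -> no (count: 0)
  'redo' -> no (count: 0)
  'sing' -> no (count: 0)
  'rewrite' -> no (count: 0)
Total with prefix 'pre': 0

0


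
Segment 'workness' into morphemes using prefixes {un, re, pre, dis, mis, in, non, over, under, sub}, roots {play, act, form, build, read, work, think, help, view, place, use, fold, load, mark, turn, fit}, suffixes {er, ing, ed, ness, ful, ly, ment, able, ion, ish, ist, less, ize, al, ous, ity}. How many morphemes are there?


Segmenting 'workness' against the inventory:
  'work' -> root (morpheme 1)
  'ness' -> suffix (morpheme 2)
Total morphemes: 2

2


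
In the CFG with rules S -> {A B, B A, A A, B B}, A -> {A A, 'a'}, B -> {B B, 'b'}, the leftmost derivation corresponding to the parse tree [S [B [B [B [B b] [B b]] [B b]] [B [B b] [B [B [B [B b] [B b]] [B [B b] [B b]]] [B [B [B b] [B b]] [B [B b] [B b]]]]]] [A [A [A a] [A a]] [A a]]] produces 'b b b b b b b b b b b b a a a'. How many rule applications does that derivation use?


Every bracketed nonterminal node [X ...] in the tree is produced by exactly one rule application.
Reading the tree off as a leftmost derivation:
  Step 1: S  =>  B A   (applied S -> B A)
  Step 2: B A  =>  B B A   (applied B -> B B)
  Step 3: B B A  =>  B B B A   (applied B -> B B)
  Step 4: B B B A  =>  B B B B A   (applied B -> B B)
  Step 5: B B B B A  =>  b B B B A   (applied B -> b)
  Step 6: b B B B A  =>  b b B B A   (applied B -> b)
  Step 7: b b B B A  =>  b b b B A   (applied B -> b)
  Step 8: b b b B A  =>  b b b B B A   (applied B -> B B)
  Step 9: b b b B B A  =>  b b b b B A   (applied B -> b)
  Step 10: b b b b B A  =>  b b b b B B A   (applied B -> B B)
  Step 11: b b b b B B A  =>  b b b b B B B A   (applied B -> B B)
  Step 12: b b b b B B B A  =>  b b b b B B B B A   (applied B -> B B)
  Step 13: b b b b B B B B A  =>  b b b b b B B B A   (applied B -> b)
  Step 14: b b b b b B B B A  =>  b b b b b b B B A   (applied B -> b)
  Step 15: b b b b b b B B A  =>  b b b b b b B B B A   (applied B -> B B)
  Step 16: b b b b b b B B B A  =>  b b b b b b b B B A   (applied B -> b)
  Step 17: b b b b b b b B B A  =>  b b b b b b b b B A   (applied B -> b)
  Step 18: b b b b b b b b B A  =>  b b b b b b b b B B A   (applied B -> B B)
  Step 19: b b b b b b b b B B A  =>  b b b b b b b b B B B A   (applied B -> B B)
  Step 20: b b b b b b b b B B B A  =>  b b b b b b b b b B B A   (applied B -> b)
  Step 21: b b b b b b b b b B B A  =>  b b b b b b b b b b B A   (applied B -> b)
  Step 22: b b b b b b b b b b B A  =>  b b b b b b b b b b B B A   (applied B -> B B)
  Step 23: b b b b b b b b b b B B A  =>  b b b b b b b b b b b B A   (applied B -> b)
  Step 24: b b b b b b b b b b b B A  =>  b b b b b b b b b b b b A   (applied B -> b)
  Step 25: b b b b b b b b b b b b A  =>  b b b b b b b b b b b b A A   (applied A -> A A)
  Step 26: b b b b b b b b b b b b A A  =>  b b b b b b b b b b b b A A A   (applied A -> A A)
  Step 27: b b b b b b b b b b b b A A A  =>  b b b b b b b b b b b b a A A   (applied A -> a)
  Step 28: b b b b b b b b b b b b a A A  =>  b b b b b b b b b b b b a a A   (applied A -> a)
  Step 29: b b b b b b b b b b b b a a A  =>  b b b b b b b b b b b b a a a   (applied A -> a)
Final yield: b b b b b b b b b b b b a a a
Total rewrite steps: 29

29


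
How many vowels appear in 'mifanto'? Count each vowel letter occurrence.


Scanning each character of 'mifanto':
  Position 1: 'm' -> consonant (running count: 0)
  Position 2: 'i' -> vowel (running count: 1)
  Position 3: 'f' -> consonant (running count: 1)
  Position 4: 'a' -> vowel (running count: 2)
  Position 5: 'n' -> consonant (running count: 2)
  Position 6: 't' -> consonant (running count: 2)
  Position 7: 'o' -> vowel (running count: 3)
Total vowels: 3

3


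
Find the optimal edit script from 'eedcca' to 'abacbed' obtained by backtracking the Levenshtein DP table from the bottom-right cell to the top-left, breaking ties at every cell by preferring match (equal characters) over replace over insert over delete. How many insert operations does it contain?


Edit distance = 6. Backtracking from cell (6, 7) with preference match > replace > insert > delete,
then listing the resulting alignment 'eedcca' -> 'abacbed' left to right:
  Step 1: replace e->a
  Step 2: replace e->b
  Step 3: replace d->a
  Step 4: keep 'c'
  Step 5: insert 'b' [insertion #1]
  Step 6: replace c->e
  Step 7: replace a->d
Total insertions: 1

1


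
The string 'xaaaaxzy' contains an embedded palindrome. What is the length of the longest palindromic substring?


Scanning 'xaaaaxzy' for palindromic substrings.
Substring at positions 0-5: 'xaaaax'.
Check: reverse('xaaaax') = 'xaaaax' -> palindrome confirmed.
Neighbouring characters ('-' / 'z') break symmetry, so it cannot extend further.
No longer palindromic substring exists; longest length = 6

6


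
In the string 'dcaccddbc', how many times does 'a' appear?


Scanning 'dcaccddbc' for 'a':
  Position 2: 'a' -> MATCH (count: 1)
Total occurrences of 'a': 1

1


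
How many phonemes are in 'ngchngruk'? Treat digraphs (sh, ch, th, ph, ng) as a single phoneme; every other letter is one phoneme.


Parsing 'ngchngruk' greedily, digraphs first:
  'ng' -> digraph (1 consonant phoneme) (phonemes so far: 1)
  'ch' -> digraph (1 consonant phoneme) (phonemes so far: 2)
  'ng' -> digraph (1 consonant phoneme) (phonemes so far: 3)
  'r' -> consonant phoneme (phonemes so far: 4)
  'u' -> vowel phoneme (phonemes so far: 5)
  'k' -> consonant phoneme (phonemes so far: 6)
Total phonemes: 6

6


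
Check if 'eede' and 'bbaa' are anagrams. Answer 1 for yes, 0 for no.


Sort characters of 'eede': 'deee'
Sort characters of 'bbaa': 'aabb'
Sorted forms differ -> they are NOT anagrams
Result: 0

0


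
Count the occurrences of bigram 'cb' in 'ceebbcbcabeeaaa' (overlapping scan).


Scanning 'ceebbcbcabeeaaa' for bigram 'cb':
  Position 0: 'ce' -> no
  Position 1: 'ee' -> no
  Position 2: 'eb' -> no
  Position 3: 'bb' -> no
  Position 4: 'bc' -> no
  Position 5: 'cb' -> MATCH
  Position 6: 'bc' -> no
  Position 7: 'ca' -> no
  Position 8: 'ab' -> no
  Position 9: 'be' -> no
  Position 10: 'ee' -> no
  Position 11: 'ea' -> no
  Position 12: 'aa' -> no
  Position 13: 'aa' -> no
Total matches: 1

1


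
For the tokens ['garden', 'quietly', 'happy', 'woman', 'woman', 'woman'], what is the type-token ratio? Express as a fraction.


Tokens: 6
Unique types: ('garden', 'happy', 'quietly', 'woman') = 4
TTR = 4/6
Simplify: divide both by 2 -> 2/3
TTR = 2/3

2/3


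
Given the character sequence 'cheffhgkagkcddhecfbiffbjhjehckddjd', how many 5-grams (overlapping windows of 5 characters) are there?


String 'cheffhgkagkcddhecfbiffbjhjehckddjd' has length L = 34.
Number of overlapping n-grams = L - n + 1
Substituting: 34 - 5 + 1 = 30

30


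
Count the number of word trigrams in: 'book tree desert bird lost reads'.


Word trigrams from [6] words:
  Trigram 1: (book tree desert)
  Trigram 2: (tree desert bird)
  Trigram 3: (desert bird lost)
  Trigram 4: (bird lost reads)
Total word trigrams: 6 - 2 = 4

4


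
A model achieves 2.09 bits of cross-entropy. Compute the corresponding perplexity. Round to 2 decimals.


Perplexity formula: PP = 2^H
H = 2.09
PP = 2^2.09
Decompose: 2^2.09 = 2^2 * 2^0.09
2^2 = 4, 2^0.09 ~ 1.0643702
PP ~ 4 * 1.0643702 = 4.2574808
Rounded to 2 decimals: 4.26

4.26


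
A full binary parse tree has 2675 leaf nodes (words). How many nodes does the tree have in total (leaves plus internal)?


Leaf nodes (terminals): 2675
Internal nodes = n - 1 = 2675 - 1 = 2674
Total = leaves + internal = 2675 + 2674 = 5349

5349


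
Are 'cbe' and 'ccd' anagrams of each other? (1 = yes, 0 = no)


Sort characters of 'cbe': 'bce'
Sort characters of 'ccd': 'ccd'
Sorted forms differ -> they are NOT anagrams
Result: 0

0


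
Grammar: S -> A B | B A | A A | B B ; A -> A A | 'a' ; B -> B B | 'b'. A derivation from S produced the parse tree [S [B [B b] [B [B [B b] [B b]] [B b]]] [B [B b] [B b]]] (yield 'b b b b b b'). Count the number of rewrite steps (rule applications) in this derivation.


Every bracketed nonterminal node [X ...] in the tree is produced by exactly one rule application.
Reading the tree off as a leftmost derivation:
  Step 1: S  =>  B B   (applied S -> B B)
  Step 2: B B  =>  B B B   (applied B -> B B)
  Step 3: B B B  =>  b B B   (applied B -> b)
  Step 4: b B B  =>  b B B B   (applied B -> B B)
  Step 5: b B B B  =>  b B B B B   (applied B -> B B)
  Step 6: b B B B B  =>  b b B B B   (applied B -> b)
  Step 7: b b B B B  =>  b b b B B   (applied B -> b)
  Step 8: b b b B B  =>  b b b b B   (applied B -> b)
  Step 9: b b b b B  =>  b b b b B B   (applied B -> B B)
  Step 10: b b b b B B  =>  b b b b b B   (applied B -> b)
  Step 11: b b b b b B  =>  b b b b b b   (applied B -> b)
Final yield: b b b b b b
Total rewrite steps: 11

11


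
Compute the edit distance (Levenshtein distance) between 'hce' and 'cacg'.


Building DP table for s1='hce' (len 3) and s2='cacg' (len 4):
       c  a  c  g
    0  1  2  3  4
  h 1  1  2  3  4
  c 2  1  2  2  3
  e 3  2  2  3  3
Edit distance = dp[3][4] = 3

3


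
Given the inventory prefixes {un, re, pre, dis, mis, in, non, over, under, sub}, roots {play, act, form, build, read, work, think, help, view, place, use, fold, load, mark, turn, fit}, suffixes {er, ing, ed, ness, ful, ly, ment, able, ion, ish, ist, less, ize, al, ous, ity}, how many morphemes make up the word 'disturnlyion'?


Segmenting 'disturnlyion' against the inventory:
  'dis' -> prefix (morpheme 1)
  'turn' -> root (morpheme 2)
  'ly' -> suffix (morpheme 3)
  'ion' -> suffix (morpheme 4)
Total morphemes: 4

4


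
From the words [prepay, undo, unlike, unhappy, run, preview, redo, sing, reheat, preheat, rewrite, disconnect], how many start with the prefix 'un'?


Checking each word for prefix 'un':
  'prepay' -> no (count: 0)
  'undo' -> YES, starts with 'un' (count: 1)
  'unlike' -> YES, starts with 'un' (count: 2)
  'unhappy' -> YES, starts with 'un' (count: 3)
  'run' -> no (count: 3)
  'preview' -> no (count: 3)
  'redo' -> no (count: 3)
  'sing' -> no (count: 3)
  'reheat' -> no (count: 3)
  'preheat' -> no (count: 3)
  'rewrite' -> no (count: 3)
  'disconnect' -> no (count: 3)
Total with prefix 'un': 3

3


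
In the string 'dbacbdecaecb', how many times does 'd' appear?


Scanning 'dbacbdecaecb' for 'd':
  Position 0: 'd' -> MATCH (count: 1)
  Position 5: 'd' -> MATCH (count: 2)
Total occurrences of 'd': 2

2


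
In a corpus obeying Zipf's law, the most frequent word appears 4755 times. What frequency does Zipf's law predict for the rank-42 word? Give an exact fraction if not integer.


Zipf's law: freq(rank) = f1 / rank
f1 = 4755, rank = 42
freq = 4755 / 42
GCD(4755, 42) = 3
Simplified: 1585/14

1585/14


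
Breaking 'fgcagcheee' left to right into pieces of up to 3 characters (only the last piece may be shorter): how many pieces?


'fgcagcheee' has 10 characters.
Chunking with max size 3:
  Chunk 1: 'fgc' (positions 0-2)
  Chunk 2: 'agc' (positions 3-5)
  Chunk 3: 'hee' (positions 6-8)
  Chunk 4: 'e' (positions 9-9)
Total chunks: ceil(10 / 3) = 4

4


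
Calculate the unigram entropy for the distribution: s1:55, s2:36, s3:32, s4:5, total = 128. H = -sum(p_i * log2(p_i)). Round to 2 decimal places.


Computing entropy H = -sum(p_i * log2(p_i)):
  s1: p = 55/128 = 0.4297, -p*log2(p) = 0.5236
  s2: p = 36/128 = 0.2812, -p*log2(p) = 0.5147
  s3: p = 32/128 = 0.2500, -p*log2(p) = 0.5000
  s4: p = 5/128 = 0.0391, -p*log2(p) = 0.1827
H = sum of terms = 1.7210
Rounded to 2 decimals: 1.72

1.72


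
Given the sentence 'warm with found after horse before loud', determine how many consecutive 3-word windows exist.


Word trigrams from [7] words:
  Trigram 1: (warm with found)
  Trigram 2: (with found after)
  Trigram 3: (found after horse)
  Trigram 4: (after horse before)
  Trigram 5: (horse before loud)
Total word trigrams: 7 - 2 = 5

5


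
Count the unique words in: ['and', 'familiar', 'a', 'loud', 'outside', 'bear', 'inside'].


Listing all tokens and tracking unique types:
  Token 1: 'and' -> NEW (unique so far: 1)
  Token 2: 'familiar' -> NEW (unique so far: 2)
  Token 3: 'a' -> NEW (unique so far: 3)
  Token 4: 'loud' -> NEW (unique so far: 4)
  Token 5: 'outside' -> NEW (unique so far: 5)
  Token 6: 'bear' -> NEW (unique so far: 6)
  Token 7: 'inside' -> NEW (unique so far: 7)
Unique types: ('a', 'and', 'bear', 'familiar', 'inside', 'loud', 'outside')
Vocabulary size: 7

7


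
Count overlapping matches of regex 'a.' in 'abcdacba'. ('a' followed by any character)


Pattern: a. means 'a' followed by any character.
Scanning 'abcdacba' position-by-position:
  Pos 0: window 'ab' -> MATCH
  Pos 1: window 'bc' -> no
  Pos 2: window 'cd' -> no
  Pos 3: window 'da' -> no
  Pos 4: window 'ac' -> MATCH
  Pos 5: window 'cb' -> no
  Pos 6: window 'ba' -> no
  Pos 7: window 'a' -> no
Total matches: 2

2


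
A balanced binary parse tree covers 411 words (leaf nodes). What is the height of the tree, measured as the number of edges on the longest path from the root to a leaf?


In a balanced binary tree with n leaves the deepest leaf is ceil(log2(n)) edges below the root.
log2(411) = 8.6830
ceil(8.6830) = 9
height (edges) = 9

9


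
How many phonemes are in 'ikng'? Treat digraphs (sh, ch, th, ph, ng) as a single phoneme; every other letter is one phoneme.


Parsing 'ikng' greedily, digraphs first:
  'i' -> vowel phoneme (phonemes so far: 1)
  'k' -> consonant phoneme (phonemes so far: 2)
  'ng' -> digraph (1 consonant phoneme) (phonemes so far: 3)
Total phonemes: 3

3


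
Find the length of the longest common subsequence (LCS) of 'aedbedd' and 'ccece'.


DP table for LCS of 'aedbedd' and 'ccece':
       c  c  e  c  e
    0  0  0  0  0  0
  a 0  0  0  0  0  0
  e 0  0  0  1  1  1
  d 0  0  0  1  1  1
  b 0  0  0  1  1  1
  e 0  0  0  1  1  2
  d 0  0  0  1  1  2
  d 0  0  0  1  1  2
LCS: 'ee'
LCS length = 2

2


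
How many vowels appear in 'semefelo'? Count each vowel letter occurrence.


Scanning each character of 'semefelo':
  Position 1: 's' -> consonant (running count: 0)
  Position 2: 'e' -> vowel (running count: 1)
  Position 3: 'm' -> consonant (running count: 1)
  Position 4: 'e' -> vowel (running count: 2)
  Position 5: 'f' -> consonant (running count: 2)
  Position 6: 'e' -> vowel (running count: 3)
  Position 7: 'l' -> consonant (running count: 3)
  Position 8: 'o' -> vowel (running count: 4)
Total vowels: 4

4


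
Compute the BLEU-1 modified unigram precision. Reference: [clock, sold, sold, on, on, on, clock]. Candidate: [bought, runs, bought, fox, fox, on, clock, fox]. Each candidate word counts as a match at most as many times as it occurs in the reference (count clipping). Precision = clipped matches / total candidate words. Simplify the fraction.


Reference word counts: {'clock': 2, 'on': 3, 'sold': 2}
Checking each candidate word (with clipping):
  'bought' -> not in reference -> no match (matches: 0)
  'runs' -> not in reference -> no match (matches: 0)
  'bought' -> not in reference -> no match (matches: 0)
  'fox' -> not in reference -> no match (matches: 0)
  'fox' -> not in reference -> no match (matches: 0)
  'on' -> in reference (ref count 3, used 1/3) -> match (matches: 1)
  'clock' -> in reference (ref count 2, used 1/2) -> match (matches: 2)
  'fox' -> not in reference -> no match (matches: 2)
Clipped matches: 2, Candidate length: 8
Precision = 2/8 = 1/4

1/4


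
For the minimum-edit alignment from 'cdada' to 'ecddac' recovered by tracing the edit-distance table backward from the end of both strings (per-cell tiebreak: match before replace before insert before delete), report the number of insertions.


Edit distance = 3. Backtracking from cell (5, 6) with preference match > replace > insert > delete,
then listing the resulting alignment 'cdada' -> 'ecddac' left to right:
  Step 1: insert 'e' [insertion #1]
  Step 2: keep 'c'
  Step 3: keep 'd'
  Step 4: delete 'a'
  Step 5: keep 'd'
  Step 6: keep 'a'
  Step 7: insert 'c' [insertion #2]
Total insertions: 2

2


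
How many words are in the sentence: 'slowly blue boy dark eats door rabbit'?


Counting words by splitting on spaces:
  Word 1: 'slowly'
  Word 2: 'blue'
  Word 3: 'boy'
  Word 4: 'dark'
  Word 5: 'eats'
  Word 6: 'door'
  Word 7: 'rabbit'
Total words: 7

7


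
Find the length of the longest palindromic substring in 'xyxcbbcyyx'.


Scanning 'xyxcbbcyyx' for palindromic substrings.
Substring at positions 3-6: 'cbbc'.
Check: reverse('cbbc') = 'cbbc' -> palindrome confirmed.
Neighbouring characters ('x' / 'y') break symmetry, so it cannot extend further.
No longer palindromic substring exists; longest length = 4

4


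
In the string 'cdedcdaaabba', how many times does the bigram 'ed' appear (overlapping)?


Scanning 'cdedcdaaabba' for bigram 'ed':
  Position 0: 'cd' -> no
  Position 1: 'de' -> no
  Position 2: 'ed' -> MATCH
  Position 3: 'dc' -> no
  Position 4: 'cd' -> no
  Position 5: 'da' -> no
  Position 6: 'aa' -> no
  Position 7: 'aa' -> no
  Position 8: 'ab' -> no
  Position 9: 'bb' -> no
  Position 10: 'ba' -> no
Total matches: 1

1


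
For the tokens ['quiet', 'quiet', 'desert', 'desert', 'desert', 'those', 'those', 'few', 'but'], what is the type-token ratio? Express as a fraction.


Tokens: 9
Unique types: ('but', 'desert', 'few', 'quiet', 'those') = 5
TTR = 5/9
Already in lowest terms.

5/9


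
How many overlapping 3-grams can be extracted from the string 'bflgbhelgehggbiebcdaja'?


String 'bflgbhelgehggbiebcdaja' has length L = 22.
Number of overlapping n-grams = L - n + 1
Substituting: 22 - 3 + 1 = 20

20


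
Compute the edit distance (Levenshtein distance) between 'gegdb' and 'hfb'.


Building DP table for s1='gegdb' (len 5) and s2='hfb' (len 3):
       h  f  b
    0  1  2  3
  g 1  1  2  3
  e 2  2  2  3
  g 3  3  3  3
  d 4  4  4  4
  b 5  5  5  4
Edit distance = dp[5][3] = 4

4
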